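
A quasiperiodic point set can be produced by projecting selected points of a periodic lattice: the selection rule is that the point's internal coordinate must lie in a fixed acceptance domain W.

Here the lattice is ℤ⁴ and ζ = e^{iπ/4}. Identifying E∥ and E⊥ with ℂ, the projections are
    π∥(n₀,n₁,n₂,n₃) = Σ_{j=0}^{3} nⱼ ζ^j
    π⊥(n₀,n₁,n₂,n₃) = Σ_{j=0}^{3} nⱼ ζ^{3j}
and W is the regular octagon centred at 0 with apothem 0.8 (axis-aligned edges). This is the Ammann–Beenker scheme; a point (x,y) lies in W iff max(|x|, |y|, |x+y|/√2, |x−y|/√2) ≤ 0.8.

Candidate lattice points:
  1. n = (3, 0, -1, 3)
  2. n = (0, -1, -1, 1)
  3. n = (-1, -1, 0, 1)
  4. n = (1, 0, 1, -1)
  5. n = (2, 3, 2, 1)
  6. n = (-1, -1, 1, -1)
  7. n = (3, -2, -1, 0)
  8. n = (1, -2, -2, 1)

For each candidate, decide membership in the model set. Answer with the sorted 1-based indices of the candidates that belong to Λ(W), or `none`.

π⊥(n) = n₀ + n₁ζ³ + n₂ζ⁶ + n₃ζ⁹ where ζ = e^{iπ/4}.
#1 (3, 0, -1, 3): internal (5.121320, 3.121320); octagon support 5.828427 vs apothem 0.8 → ∉ W
#2 (0, -1, -1, 1): internal (1.414214, 1.000000); octagon support 1.707107 vs apothem 0.8 → ∉ W
#3 (-1, -1, 0, 1): internal (0.414214, 0.000000); octagon support 0.414214 vs apothem 0.8 → ∈ W
#4 (1, 0, 1, -1): internal (0.292893, -1.707107); octagon support 1.707107 vs apothem 0.8 → ∉ W
#5 (2, 3, 2, 1): internal (0.585786, 0.828427); octagon support 1.000000 vs apothem 0.8 → ∉ W
#6 (-1, -1, 1, -1): internal (-1.000000, -2.414214); octagon support 2.414214 vs apothem 0.8 → ∉ W
#7 (3, -2, -1, 0): internal (4.414214, -0.414214); octagon support 4.414214 vs apothem 0.8 → ∉ W
#8 (1, -2, -2, 1): internal (3.121320, 1.292893); octagon support 3.121320 vs apothem 0.8 → ∉ W

3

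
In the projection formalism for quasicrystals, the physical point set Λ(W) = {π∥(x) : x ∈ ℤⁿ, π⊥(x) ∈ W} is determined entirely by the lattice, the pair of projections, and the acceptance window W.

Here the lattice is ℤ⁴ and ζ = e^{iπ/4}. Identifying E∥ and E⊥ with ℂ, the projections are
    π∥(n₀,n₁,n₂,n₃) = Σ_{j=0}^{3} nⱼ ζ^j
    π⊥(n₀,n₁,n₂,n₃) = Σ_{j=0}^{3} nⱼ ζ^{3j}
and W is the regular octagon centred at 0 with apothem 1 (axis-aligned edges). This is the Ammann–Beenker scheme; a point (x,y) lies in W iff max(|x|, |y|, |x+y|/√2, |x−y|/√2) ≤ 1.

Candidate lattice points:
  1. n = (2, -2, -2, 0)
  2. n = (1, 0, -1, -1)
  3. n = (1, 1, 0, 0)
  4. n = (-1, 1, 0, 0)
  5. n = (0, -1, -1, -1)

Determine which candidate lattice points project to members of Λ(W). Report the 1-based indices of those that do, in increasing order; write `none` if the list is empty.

π⊥(n) = n₀ + n₁ζ³ + n₂ζ⁶ + n₃ζ⁹ where ζ = e^{iπ/4}.
candidate 1: n = (2, -2, -2, 0) → π⊥ ≈ (+3.414214, +0.585786); max(|x|,|y|,|x±y|/√2) = 3.414214 > 1 ⇒ ∉ W
candidate 2: n = (1, 0, -1, -1) → π⊥ ≈ (+0.292893, +0.292893); max(|x|,|y|,|x±y|/√2) = 0.414214 ≤ 1 ⇒ ∈ W
candidate 3: n = (1, 1, 0, 0) → π⊥ ≈ (+0.292893, +0.707107); max(|x|,|y|,|x±y|/√2) = 0.707107 ≤ 1 ⇒ ∈ W
candidate 4: n = (-1, 1, 0, 0) → π⊥ ≈ (-1.707107, +0.707107); max(|x|,|y|,|x±y|/√2) = 1.707107 > 1 ⇒ ∉ W
candidate 5: n = (0, -1, -1, -1) → π⊥ ≈ (+0.000000, -0.414214); max(|x|,|y|,|x±y|/√2) = 0.414214 ≤ 1 ⇒ ∈ W

2, 3, 5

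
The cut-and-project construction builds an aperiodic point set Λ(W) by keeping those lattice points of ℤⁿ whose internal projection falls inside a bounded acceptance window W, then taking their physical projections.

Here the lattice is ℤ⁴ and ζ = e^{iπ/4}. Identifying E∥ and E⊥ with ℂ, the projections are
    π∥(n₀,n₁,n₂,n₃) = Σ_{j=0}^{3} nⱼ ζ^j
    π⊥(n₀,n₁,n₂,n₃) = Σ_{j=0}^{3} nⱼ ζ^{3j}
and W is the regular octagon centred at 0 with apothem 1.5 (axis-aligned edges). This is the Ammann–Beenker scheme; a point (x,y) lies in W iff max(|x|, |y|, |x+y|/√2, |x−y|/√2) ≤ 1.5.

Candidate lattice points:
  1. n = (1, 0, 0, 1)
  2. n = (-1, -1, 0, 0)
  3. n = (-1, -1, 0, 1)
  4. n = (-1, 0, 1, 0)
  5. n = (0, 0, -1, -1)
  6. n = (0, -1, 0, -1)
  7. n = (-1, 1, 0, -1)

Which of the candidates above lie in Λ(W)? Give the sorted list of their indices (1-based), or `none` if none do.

With ζ = e^{iπ/4} the internal vectors are ζ^0,ζ^3,ζ^6,ζ^9.
#1 (1, 0, 0, 1): internal (1.7071, 0.7071); octagon support 1.7071 vs apothem 1.5 → ∉ W
#2 (-1, -1, 0, 0): internal (-0.2929, -0.7071); octagon support 0.7071 vs apothem 1.5 → ∈ W
#3 (-1, -1, 0, 1): internal (0.4142, 0.0000); octagon support 0.4142 vs apothem 1.5 → ∈ W
#4 (-1, 0, 1, 0): internal (-1.0000, -1.0000); octagon support 1.4142 vs apothem 1.5 → ∈ W
#5 (0, 0, -1, -1): internal (-0.7071, 0.2929); octagon support 0.7071 vs apothem 1.5 → ∈ W
#6 (0, -1, 0, -1): internal (0.0000, -1.4142); octagon support 1.4142 vs apothem 1.5 → ∈ W
#7 (-1, 1, 0, -1): internal (-2.4142, 0.0000); octagon support 2.4142 vs apothem 1.5 → ∉ W

2, 3, 4, 5, 6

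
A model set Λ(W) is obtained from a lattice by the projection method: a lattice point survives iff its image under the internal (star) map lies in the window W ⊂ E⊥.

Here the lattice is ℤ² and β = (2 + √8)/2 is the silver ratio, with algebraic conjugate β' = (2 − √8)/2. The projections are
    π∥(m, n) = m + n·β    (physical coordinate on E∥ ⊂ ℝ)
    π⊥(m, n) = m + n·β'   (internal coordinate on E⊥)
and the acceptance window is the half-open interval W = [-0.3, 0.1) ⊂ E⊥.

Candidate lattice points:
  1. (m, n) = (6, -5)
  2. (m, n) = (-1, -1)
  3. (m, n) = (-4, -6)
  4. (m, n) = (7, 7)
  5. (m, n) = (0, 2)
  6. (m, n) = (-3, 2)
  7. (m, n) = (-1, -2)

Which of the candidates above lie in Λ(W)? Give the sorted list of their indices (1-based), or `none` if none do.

β' = (2−√8)/2 ≈ -0.414214.
[1] lift (6,-5): star map gives 8.071068; window check -0.3 ≤ 8.071068 < 0.1 is false → out
[2] lift (-1,-1): star map gives -0.585786; window check -0.3 ≤ -0.585786 < 0.1 is false → out
[3] lift (-4,-6): star map gives -1.514719; window check -0.3 ≤ -1.514719 < 0.1 is false → out
[4] lift (7,7): star map gives 4.100505; window check -0.3 ≤ 4.100505 < 0.1 is false → out
[5] lift (0,2): star map gives -0.828427; window check -0.3 ≤ -0.828427 < 0.1 is false → out
[6] lift (-3,2): star map gives -3.828427; window check -0.3 ≤ -3.828427 < 0.1 is false → out
[7] lift (-1,-2): star map gives -0.171573; window check -0.3 ≤ -0.171573 < 0.1 is true → IN Λ

7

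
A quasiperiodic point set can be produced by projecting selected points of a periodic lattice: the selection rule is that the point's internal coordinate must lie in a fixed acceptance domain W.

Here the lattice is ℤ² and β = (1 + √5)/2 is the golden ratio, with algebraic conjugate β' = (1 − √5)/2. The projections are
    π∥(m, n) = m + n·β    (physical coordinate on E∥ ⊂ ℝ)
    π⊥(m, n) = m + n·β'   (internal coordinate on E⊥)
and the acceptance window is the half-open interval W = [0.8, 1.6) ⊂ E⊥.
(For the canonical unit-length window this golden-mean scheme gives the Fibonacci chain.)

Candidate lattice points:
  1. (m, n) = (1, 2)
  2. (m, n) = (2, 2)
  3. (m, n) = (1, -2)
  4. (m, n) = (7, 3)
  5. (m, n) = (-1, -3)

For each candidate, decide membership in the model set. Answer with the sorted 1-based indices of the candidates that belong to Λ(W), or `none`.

5

β' = (1−√5)/2 ≈ -0.61803.
candidate 1: (m,n)=(1,2) → π∥ = 1+2·β ≈ 4.23607, π⊥ = 1+2·β' ≈ -0.23607 ∉ [0.8, 1.6) ⇒ out
candidate 2: (m,n)=(2,2) → π∥ = 2+2·β ≈ 5.23607, π⊥ = 2+2·β' ≈ 0.76393 ∉ [0.8, 1.6) ⇒ out
candidate 3: (m,n)=(1,-2) → π∥ = 1-2·β ≈ -2.23607, π⊥ = 1-2·β' ≈ 2.23607 ∉ [0.8, 1.6) ⇒ out
candidate 4: (m,n)=(7,3) → π∥ = 7+3·β ≈ 11.85410, π⊥ = 7+3·β' ≈ 5.14590 ∉ [0.8, 1.6) ⇒ out
candidate 5: (m,n)=(-1,-3) → π∥ = -1-3·β ≈ -5.85410, π⊥ = -1-3·β' ≈ 0.85410 ∈ [0.8, 1.6) ⇒ IN Λ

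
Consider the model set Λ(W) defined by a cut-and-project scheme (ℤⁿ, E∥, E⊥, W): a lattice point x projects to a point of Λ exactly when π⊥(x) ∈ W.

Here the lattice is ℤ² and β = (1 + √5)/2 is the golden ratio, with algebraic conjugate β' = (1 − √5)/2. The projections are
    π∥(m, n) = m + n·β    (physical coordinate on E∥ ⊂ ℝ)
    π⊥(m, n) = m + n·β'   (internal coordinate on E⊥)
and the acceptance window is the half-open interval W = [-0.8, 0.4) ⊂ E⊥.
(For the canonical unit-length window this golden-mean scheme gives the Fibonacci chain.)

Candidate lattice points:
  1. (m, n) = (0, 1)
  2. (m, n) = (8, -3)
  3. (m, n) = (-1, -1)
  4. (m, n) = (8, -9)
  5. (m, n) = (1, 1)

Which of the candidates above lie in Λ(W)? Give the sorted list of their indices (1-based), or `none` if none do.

Compute β' = (1−√5)/2 = -0.618034, so π⊥(m,n) = m -0.618034·n.
[1] lift (0,1): star map gives -0.618034; window check -0.8 ≤ -0.618034 < 0.4 is true → IN Λ
[2] lift (8,-3): star map gives 9.854102; window check -0.8 ≤ 9.854102 < 0.4 is false → out
[3] lift (-1,-1): star map gives -0.381966; window check -0.8 ≤ -0.381966 < 0.4 is true → IN Λ
[4] lift (8,-9): star map gives 13.562306; window check -0.8 ≤ 13.562306 < 0.4 is false → out
[5] lift (1,1): star map gives 0.381966; window check -0.8 ≤ 0.381966 < 0.4 is true → IN Λ

1, 3, 5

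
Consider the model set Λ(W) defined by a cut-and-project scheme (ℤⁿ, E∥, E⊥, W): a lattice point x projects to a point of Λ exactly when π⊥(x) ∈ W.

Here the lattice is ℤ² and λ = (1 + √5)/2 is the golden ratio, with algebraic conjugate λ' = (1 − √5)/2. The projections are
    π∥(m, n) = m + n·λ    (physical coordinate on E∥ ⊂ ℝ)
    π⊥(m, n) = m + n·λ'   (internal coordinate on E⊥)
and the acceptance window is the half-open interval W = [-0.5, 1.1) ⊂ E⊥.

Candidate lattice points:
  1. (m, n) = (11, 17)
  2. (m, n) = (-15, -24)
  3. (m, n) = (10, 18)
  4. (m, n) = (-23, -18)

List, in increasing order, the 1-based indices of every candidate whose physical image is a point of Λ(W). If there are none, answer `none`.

1, 2

Numerically λ ≈ 1.61803 and λ' = −1/λ ≈ -0.61803.
candidate 1: (m,n)=(11,17) → π∥ = 11+17·λ ≈ 38.50658, π⊥ = 11+17·λ' ≈ 0.49342 ∈ [-0.5, 1.1) ⇒ IN Λ
candidate 2: (m,n)=(-15,-24) → π∥ = -15-24·λ ≈ -53.83282, π⊥ = -15-24·λ' ≈ -0.16718 ∈ [-0.5, 1.1) ⇒ IN Λ
candidate 3: (m,n)=(10,18) → π∥ = 10+18·λ ≈ 39.12461, π⊥ = 10+18·λ' ≈ -1.12461 ∉ [-0.5, 1.1) ⇒ out
candidate 4: (m,n)=(-23,-18) → π∥ = -23-18·λ ≈ -52.12461, π⊥ = -23-18·λ' ≈ -11.87539 ∉ [-0.5, 1.1) ⇒ out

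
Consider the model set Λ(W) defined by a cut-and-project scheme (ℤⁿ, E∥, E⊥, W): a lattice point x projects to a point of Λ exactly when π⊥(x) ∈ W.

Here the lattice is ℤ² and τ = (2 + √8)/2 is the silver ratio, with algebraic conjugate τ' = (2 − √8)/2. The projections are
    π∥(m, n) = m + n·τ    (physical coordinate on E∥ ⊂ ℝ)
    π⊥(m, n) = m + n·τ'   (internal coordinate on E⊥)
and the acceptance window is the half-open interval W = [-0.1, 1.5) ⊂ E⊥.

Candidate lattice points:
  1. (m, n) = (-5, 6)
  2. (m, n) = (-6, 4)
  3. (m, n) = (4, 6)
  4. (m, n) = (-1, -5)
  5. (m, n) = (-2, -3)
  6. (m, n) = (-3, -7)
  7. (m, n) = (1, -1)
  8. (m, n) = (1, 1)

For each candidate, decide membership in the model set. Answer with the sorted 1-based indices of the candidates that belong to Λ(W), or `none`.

4, 7, 8

Compute τ' = (2−√8)/2 = -0.4142, so π⊥(m,n) = m -0.4142·n.
#1 (-5,6): internal coord -5 + (6)·τ' = -7.4853; -7.4853 ∉ [-0.1, 1.5) → out
#2 (-6,4): internal coord -6 + (4)·τ' = -7.6569; -7.6569 ∉ [-0.1, 1.5) → out
#3 (4,6): internal coord 4 + (6)·τ' = +1.5147; +1.5147 ∉ [-0.1, 1.5) → out
#4 (-1,-5): internal coord -1 + (-5)·τ' = +1.0711; +1.0711 ∈ [-0.1, 1.5) → IN Λ
#5 (-2,-3): internal coord -2 + (-3)·τ' = -0.7574; -0.7574 ∉ [-0.1, 1.5) → out
#6 (-3,-7): internal coord -3 + (-7)·τ' = -0.1005; -0.1005 ∉ [-0.1, 1.5) → out
#7 (1,-1): internal coord 1 + (-1)·τ' = +1.4142; +1.4142 ∈ [-0.1, 1.5) → IN Λ
#8 (1,1): internal coord 1 + (1)·τ' = +0.5858; +0.5858 ∈ [-0.1, 1.5) → IN Λ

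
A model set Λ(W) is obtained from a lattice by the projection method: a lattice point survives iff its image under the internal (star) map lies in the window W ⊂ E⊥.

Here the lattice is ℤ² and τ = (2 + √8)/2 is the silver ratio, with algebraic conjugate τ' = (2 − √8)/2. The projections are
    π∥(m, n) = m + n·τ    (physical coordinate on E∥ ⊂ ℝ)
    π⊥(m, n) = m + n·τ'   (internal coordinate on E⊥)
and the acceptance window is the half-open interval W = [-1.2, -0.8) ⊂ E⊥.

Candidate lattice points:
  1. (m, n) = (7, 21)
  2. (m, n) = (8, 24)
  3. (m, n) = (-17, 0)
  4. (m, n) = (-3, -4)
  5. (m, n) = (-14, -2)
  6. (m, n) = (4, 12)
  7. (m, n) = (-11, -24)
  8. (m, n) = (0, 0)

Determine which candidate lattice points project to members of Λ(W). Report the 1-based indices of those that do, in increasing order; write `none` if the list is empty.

Compute τ' = (2−√8)/2 = -0.41421, so π⊥(m,n) = m -0.41421·n.
candidate 1: (m,n)=(7,21) → π∥ = 7+21·τ ≈ 57.69848, π⊥ = 7+21·τ' ≈ -1.69848 ∉ [-1.2, -0.8) ⇒ out
candidate 2: (m,n)=(8,24) → π∥ = 8+24·τ ≈ 65.94113, π⊥ = 8+24·τ' ≈ -1.94113 ∉ [-1.2, -0.8) ⇒ out
candidate 3: (m,n)=(-17,0) → π∥ = -17+0·τ ≈ -17.00000, π⊥ = -17+0·τ' ≈ -17.00000 ∉ [-1.2, -0.8) ⇒ out
candidate 4: (m,n)=(-3,-4) → π∥ = -3-4·τ ≈ -12.65685, π⊥ = -3-4·τ' ≈ -1.34315 ∉ [-1.2, -0.8) ⇒ out
candidate 5: (m,n)=(-14,-2) → π∥ = -14-2·τ ≈ -18.82843, π⊥ = -14-2·τ' ≈ -13.17157 ∉ [-1.2, -0.8) ⇒ out
candidate 6: (m,n)=(4,12) → π∥ = 4+12·τ ≈ 32.97056, π⊥ = 4+12·τ' ≈ -0.97056 ∈ [-1.2, -0.8) ⇒ IN Λ
candidate 7: (m,n)=(-11,-24) → π∥ = -11-24·τ ≈ -68.94113, π⊥ = -11-24·τ' ≈ -1.05887 ∈ [-1.2, -0.8) ⇒ IN Λ
candidate 8: (m,n)=(0,0) → π∥ = 0+0·τ ≈ 0.00000, π⊥ = 0+0·τ' ≈ 0.00000 ∉ [-1.2, -0.8) ⇒ out

6, 7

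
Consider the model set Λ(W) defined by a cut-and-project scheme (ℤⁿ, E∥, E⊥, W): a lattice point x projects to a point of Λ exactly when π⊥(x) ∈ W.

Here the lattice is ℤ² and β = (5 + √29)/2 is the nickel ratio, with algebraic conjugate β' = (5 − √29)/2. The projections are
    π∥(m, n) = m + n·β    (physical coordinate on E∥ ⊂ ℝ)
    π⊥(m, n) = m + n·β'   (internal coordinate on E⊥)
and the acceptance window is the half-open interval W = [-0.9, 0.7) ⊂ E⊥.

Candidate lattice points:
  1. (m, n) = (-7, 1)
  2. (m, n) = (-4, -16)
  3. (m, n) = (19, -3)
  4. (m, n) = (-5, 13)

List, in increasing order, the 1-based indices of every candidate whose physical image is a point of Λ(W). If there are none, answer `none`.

none

β' = (5−√29)/2 ≈ -0.19258.
[1] lift (-7,1): star map gives -7.19258; window check -0.9 ≤ -7.19258 < 0.7 is false → out
[2] lift (-4,-16): star map gives -0.91868; window check -0.9 ≤ -0.91868 < 0.7 is false → out
[3] lift (19,-3): star map gives 19.57775; window check -0.9 ≤ 19.57775 < 0.7 is false → out
[4] lift (-5,13): star map gives -7.50357; window check -0.9 ≤ -7.50357 < 0.7 is false → out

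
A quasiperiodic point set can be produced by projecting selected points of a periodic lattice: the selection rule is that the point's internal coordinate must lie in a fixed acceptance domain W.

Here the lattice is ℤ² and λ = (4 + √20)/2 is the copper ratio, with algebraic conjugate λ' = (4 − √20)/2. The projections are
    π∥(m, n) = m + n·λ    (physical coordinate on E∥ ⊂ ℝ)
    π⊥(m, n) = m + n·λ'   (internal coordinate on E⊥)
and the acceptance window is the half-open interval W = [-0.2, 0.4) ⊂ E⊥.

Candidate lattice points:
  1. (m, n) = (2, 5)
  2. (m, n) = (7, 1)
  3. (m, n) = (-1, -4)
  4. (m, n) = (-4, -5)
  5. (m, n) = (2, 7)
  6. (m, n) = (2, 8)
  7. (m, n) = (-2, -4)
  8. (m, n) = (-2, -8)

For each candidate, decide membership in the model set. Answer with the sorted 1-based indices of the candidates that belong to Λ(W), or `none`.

Compute λ' = (4−√20)/2 = -0.2361, so π⊥(m,n) = m -0.2361·n.
candidate 1: (m,n)=(2,5) → π∥ = 2+5·λ ≈ 23.1803, π⊥ = 2+5·λ' ≈ 0.8197 ∉ [-0.2, 0.4) ⇒ out
candidate 2: (m,n)=(7,1) → π∥ = 7+1·λ ≈ 11.2361, π⊥ = 7+1·λ' ≈ 6.7639 ∉ [-0.2, 0.4) ⇒ out
candidate 3: (m,n)=(-1,-4) → π∥ = -1-4·λ ≈ -17.9443, π⊥ = -1-4·λ' ≈ -0.0557 ∈ [-0.2, 0.4) ⇒ IN Λ
candidate 4: (m,n)=(-4,-5) → π∥ = -4-5·λ ≈ -25.1803, π⊥ = -4-5·λ' ≈ -2.8197 ∉ [-0.2, 0.4) ⇒ out
candidate 5: (m,n)=(2,7) → π∥ = 2+7·λ ≈ 31.6525, π⊥ = 2+7·λ' ≈ 0.3475 ∈ [-0.2, 0.4) ⇒ IN Λ
candidate 6: (m,n)=(2,8) → π∥ = 2+8·λ ≈ 35.8885, π⊥ = 2+8·λ' ≈ 0.1115 ∈ [-0.2, 0.4) ⇒ IN Λ
candidate 7: (m,n)=(-2,-4) → π∥ = -2-4·λ ≈ -18.9443, π⊥ = -2-4·λ' ≈ -1.0557 ∉ [-0.2, 0.4) ⇒ out
candidate 8: (m,n)=(-2,-8) → π∥ = -2-8·λ ≈ -35.8885, π⊥ = -2-8·λ' ≈ -0.1115 ∈ [-0.2, 0.4) ⇒ IN Λ

3, 5, 6, 8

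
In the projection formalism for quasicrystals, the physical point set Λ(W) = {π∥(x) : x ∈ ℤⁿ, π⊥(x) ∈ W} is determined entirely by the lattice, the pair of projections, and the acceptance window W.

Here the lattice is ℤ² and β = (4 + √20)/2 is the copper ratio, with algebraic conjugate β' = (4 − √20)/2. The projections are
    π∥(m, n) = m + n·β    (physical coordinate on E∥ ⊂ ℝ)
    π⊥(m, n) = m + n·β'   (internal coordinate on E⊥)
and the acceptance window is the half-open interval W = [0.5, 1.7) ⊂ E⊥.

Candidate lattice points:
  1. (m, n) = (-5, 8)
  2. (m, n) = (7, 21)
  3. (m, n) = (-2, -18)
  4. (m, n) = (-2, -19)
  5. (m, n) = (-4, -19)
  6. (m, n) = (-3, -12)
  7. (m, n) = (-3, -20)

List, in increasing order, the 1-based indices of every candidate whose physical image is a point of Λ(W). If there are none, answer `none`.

none

β' = (4−√20)/2 ≈ -0.236068.
candidate 1: (m,n)=(-5,8) → π∥ = -5+8·β ≈ 28.888544, π⊥ = -5+8·β' ≈ -6.888544 ∉ [0.5, 1.7) ⇒ out
candidate 2: (m,n)=(7,21) → π∥ = 7+21·β ≈ 95.957428, π⊥ = 7+21·β' ≈ 2.042572 ∉ [0.5, 1.7) ⇒ out
candidate 3: (m,n)=(-2,-18) → π∥ = -2-18·β ≈ -78.249224, π⊥ = -2-18·β' ≈ 2.249224 ∉ [0.5, 1.7) ⇒ out
candidate 4: (m,n)=(-2,-19) → π∥ = -2-19·β ≈ -82.485292, π⊥ = -2-19·β' ≈ 2.485292 ∉ [0.5, 1.7) ⇒ out
candidate 5: (m,n)=(-4,-19) → π∥ = -4-19·β ≈ -84.485292, π⊥ = -4-19·β' ≈ 0.485292 ∉ [0.5, 1.7) ⇒ out
candidate 6: (m,n)=(-3,-12) → π∥ = -3-12·β ≈ -53.832816, π⊥ = -3-12·β' ≈ -0.167184 ∉ [0.5, 1.7) ⇒ out
candidate 7: (m,n)=(-3,-20) → π∥ = -3-20·β ≈ -87.721360, π⊥ = -3-20·β' ≈ 1.721360 ∉ [0.5, 1.7) ⇒ out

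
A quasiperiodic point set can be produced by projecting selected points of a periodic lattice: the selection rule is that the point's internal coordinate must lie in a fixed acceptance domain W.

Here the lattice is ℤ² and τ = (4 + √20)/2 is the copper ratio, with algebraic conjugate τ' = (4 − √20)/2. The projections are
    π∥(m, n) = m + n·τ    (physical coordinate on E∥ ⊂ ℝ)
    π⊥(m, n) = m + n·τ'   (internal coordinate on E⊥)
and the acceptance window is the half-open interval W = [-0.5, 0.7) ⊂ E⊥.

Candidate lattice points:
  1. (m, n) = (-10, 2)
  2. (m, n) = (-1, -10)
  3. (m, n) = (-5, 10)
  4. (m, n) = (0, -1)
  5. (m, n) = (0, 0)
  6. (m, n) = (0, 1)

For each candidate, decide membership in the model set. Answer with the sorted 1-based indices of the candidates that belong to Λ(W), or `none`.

4, 5, 6

Compute τ' = (4−√20)/2 = -0.2361, so π⊥(m,n) = m -0.2361·n.
[1] lift (-10,2): star map gives -10.4721; window check -0.5 ≤ -10.4721 < 0.7 is false → out
[2] lift (-1,-10): star map gives 1.3607; window check -0.5 ≤ 1.3607 < 0.7 is false → out
[3] lift (-5,10): star map gives -7.3607; window check -0.5 ≤ -7.3607 < 0.7 is false → out
[4] lift (0,-1): star map gives 0.2361; window check -0.5 ≤ 0.2361 < 0.7 is true → IN Λ
[5] lift (0,0): star map gives 0.0000; window check -0.5 ≤ 0.0000 < 0.7 is true → IN Λ
[6] lift (0,1): star map gives -0.2361; window check -0.5 ≤ -0.2361 < 0.7 is true → IN Λ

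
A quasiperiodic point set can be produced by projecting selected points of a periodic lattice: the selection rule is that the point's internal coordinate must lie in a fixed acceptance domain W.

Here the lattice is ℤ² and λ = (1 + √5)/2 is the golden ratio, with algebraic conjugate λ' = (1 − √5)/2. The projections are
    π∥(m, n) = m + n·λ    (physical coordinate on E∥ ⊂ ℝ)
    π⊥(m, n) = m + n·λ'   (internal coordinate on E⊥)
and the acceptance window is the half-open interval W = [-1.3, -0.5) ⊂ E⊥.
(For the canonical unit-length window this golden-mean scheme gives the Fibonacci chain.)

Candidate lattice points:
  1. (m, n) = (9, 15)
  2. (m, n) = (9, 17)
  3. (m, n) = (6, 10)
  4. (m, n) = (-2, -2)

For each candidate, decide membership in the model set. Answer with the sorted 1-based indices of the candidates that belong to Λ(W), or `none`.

Numerically λ ≈ 1.618034 and λ' = −1/λ ≈ -0.618034.
candidate 1: (m,n)=(9,15) → π∥ = 9+15·λ ≈ 33.270510, π⊥ = 9+15·λ' ≈ -0.270510 ∉ [-1.3, -0.5) ⇒ out
candidate 2: (m,n)=(9,17) → π∥ = 9+17·λ ≈ 36.506578, π⊥ = 9+17·λ' ≈ -1.506578 ∉ [-1.3, -0.5) ⇒ out
candidate 3: (m,n)=(6,10) → π∥ = 6+10·λ ≈ 22.180340, π⊥ = 6+10·λ' ≈ -0.180340 ∉ [-1.3, -0.5) ⇒ out
candidate 4: (m,n)=(-2,-2) → π∥ = -2-2·λ ≈ -5.236068, π⊥ = -2-2·λ' ≈ -0.763932 ∈ [-1.3, -0.5) ⇒ IN Λ

4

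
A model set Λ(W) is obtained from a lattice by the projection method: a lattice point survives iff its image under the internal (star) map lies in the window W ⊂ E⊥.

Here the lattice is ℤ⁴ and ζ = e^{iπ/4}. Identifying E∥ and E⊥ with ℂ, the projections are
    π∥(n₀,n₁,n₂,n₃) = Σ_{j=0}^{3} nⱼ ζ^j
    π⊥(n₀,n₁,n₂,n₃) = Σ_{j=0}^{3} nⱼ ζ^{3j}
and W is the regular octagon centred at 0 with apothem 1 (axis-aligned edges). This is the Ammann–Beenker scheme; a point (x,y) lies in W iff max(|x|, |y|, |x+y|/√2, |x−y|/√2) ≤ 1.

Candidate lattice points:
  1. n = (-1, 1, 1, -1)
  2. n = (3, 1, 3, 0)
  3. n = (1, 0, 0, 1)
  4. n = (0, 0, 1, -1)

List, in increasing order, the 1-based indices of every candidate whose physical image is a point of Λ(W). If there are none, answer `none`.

With ζ = e^{iπ/4} the internal vectors are ζ^0,ζ^3,ζ^6,ζ^9.
candidate 1: n = (-1, 1, 1, -1) → π⊥ ≈ (-2.41421, -1.00000); max(|x|,|y|,|x±y|/√2) = 2.41421 > 1 ⇒ ∉ W
candidate 2: n = (3, 1, 3, 0) → π⊥ ≈ (+2.29289, -2.29289); max(|x|,|y|,|x±y|/√2) = 3.24264 > 1 ⇒ ∉ W
candidate 3: n = (1, 0, 0, 1) → π⊥ ≈ (+1.70711, +0.70711); max(|x|,|y|,|x±y|/√2) = 1.70711 > 1 ⇒ ∉ W
candidate 4: n = (0, 0, 1, -1) → π⊥ ≈ (-0.70711, -1.70711); max(|x|,|y|,|x±y|/√2) = 1.70711 > 1 ⇒ ∉ W

none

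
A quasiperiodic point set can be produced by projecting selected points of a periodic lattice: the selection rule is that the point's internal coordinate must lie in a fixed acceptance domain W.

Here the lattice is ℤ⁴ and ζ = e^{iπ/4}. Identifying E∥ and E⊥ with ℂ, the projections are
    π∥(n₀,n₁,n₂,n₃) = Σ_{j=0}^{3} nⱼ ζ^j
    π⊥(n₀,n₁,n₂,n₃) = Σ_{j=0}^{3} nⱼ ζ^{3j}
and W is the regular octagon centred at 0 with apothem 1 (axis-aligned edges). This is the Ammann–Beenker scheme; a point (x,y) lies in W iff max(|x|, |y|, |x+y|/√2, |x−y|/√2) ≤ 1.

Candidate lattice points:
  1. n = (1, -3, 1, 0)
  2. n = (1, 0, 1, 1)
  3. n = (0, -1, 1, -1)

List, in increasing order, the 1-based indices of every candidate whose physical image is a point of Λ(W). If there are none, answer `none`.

Internal map: ζ^{3j} for j=0..3 gives (1,0), (−√2/2,√2/2), (0,−1), (√2/2,√2/2).
#1 (1, -3, 1, 0): internal (3.121320, -3.121320); octagon support 4.414214 vs apothem 1 → ∉ W
#2 (1, 0, 1, 1): internal (1.707107, -0.292893); octagon support 1.707107 vs apothem 1 → ∉ W
#3 (0, -1, 1, -1): internal (0.000000, -2.414214); octagon support 2.414214 vs apothem 1 → ∉ W

none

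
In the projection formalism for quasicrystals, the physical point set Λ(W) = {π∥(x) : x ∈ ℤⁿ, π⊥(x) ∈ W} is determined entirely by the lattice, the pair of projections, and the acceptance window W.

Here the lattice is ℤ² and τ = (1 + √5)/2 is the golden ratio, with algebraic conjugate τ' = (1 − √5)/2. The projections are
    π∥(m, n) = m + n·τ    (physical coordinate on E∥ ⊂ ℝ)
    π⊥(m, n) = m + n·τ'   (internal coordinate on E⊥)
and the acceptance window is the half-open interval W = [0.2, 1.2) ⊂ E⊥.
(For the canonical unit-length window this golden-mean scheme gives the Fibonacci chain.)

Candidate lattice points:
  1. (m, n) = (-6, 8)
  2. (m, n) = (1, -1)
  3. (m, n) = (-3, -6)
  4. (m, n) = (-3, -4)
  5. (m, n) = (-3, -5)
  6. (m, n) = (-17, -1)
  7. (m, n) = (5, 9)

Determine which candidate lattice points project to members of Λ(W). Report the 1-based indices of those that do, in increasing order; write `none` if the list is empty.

Compute τ' = (1−√5)/2 = -0.6180, so π⊥(m,n) = m -0.6180·n.
[1] lift (-6,8): star map gives -10.9443; window check 0.2 ≤ -10.9443 < 1.2 is false → out
[2] lift (1,-1): star map gives 1.6180; window check 0.2 ≤ 1.6180 < 1.2 is false → out
[3] lift (-3,-6): star map gives 0.7082; window check 0.2 ≤ 0.7082 < 1.2 is true → IN Λ
[4] lift (-3,-4): star map gives -0.5279; window check 0.2 ≤ -0.5279 < 1.2 is false → out
[5] lift (-3,-5): star map gives 0.0902; window check 0.2 ≤ 0.0902 < 1.2 is false → out
[6] lift (-17,-1): star map gives -16.3820; window check 0.2 ≤ -16.3820 < 1.2 is false → out
[7] lift (5,9): star map gives -0.5623; window check 0.2 ≤ -0.5623 < 1.2 is false → out

3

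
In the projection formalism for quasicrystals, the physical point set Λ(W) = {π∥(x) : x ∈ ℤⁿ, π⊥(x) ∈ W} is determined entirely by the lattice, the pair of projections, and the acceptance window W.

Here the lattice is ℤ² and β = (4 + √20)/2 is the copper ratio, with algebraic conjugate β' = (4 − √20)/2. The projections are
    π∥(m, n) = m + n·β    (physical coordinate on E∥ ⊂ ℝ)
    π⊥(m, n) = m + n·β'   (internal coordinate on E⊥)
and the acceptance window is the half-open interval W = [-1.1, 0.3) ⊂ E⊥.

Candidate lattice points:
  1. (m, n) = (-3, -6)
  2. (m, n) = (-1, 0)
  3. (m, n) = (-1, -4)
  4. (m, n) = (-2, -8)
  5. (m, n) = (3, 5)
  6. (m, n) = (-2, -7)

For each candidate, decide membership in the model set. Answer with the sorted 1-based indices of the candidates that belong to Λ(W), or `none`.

2, 3, 4, 6

β' = (4−√20)/2 ≈ -0.236068.
#1 (-3,-6): internal coord -3 + (-6)·β' = -1.583592; -1.583592 ∉ [-1.1, 0.3) → out
#2 (-1,0): internal coord -1 + (0)·β' = -1.000000; -1.000000 ∈ [-1.1, 0.3) → IN Λ
#3 (-1,-4): internal coord -1 + (-4)·β' = -0.055728; -0.055728 ∈ [-1.1, 0.3) → IN Λ
#4 (-2,-8): internal coord -2 + (-8)·β' = -0.111456; -0.111456 ∈ [-1.1, 0.3) → IN Λ
#5 (3,5): internal coord 3 + (5)·β' = +1.819660; +1.819660 ∉ [-1.1, 0.3) → out
#6 (-2,-7): internal coord -2 + (-7)·β' = -0.347524; -0.347524 ∈ [-1.1, 0.3) → IN Λ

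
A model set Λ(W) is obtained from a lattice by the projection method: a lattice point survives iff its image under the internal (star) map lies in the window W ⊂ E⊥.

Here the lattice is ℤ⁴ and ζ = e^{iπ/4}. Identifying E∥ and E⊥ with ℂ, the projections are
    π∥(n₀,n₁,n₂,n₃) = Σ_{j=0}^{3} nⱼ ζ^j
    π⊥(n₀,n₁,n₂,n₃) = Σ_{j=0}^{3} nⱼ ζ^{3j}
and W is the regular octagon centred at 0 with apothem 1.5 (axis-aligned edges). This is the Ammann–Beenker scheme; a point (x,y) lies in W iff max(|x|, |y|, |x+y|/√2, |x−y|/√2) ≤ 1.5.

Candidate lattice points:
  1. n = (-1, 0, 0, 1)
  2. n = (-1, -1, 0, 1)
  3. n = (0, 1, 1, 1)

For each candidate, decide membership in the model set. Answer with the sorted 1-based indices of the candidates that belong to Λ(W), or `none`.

Internal map: ζ^{3j} for j=0..3 gives (1,0), (−√2/2,√2/2), (0,−1), (√2/2,√2/2).
#1 (-1, 0, 0, 1): internal (-0.2929, 0.7071); octagon support 0.7071 vs apothem 1.5 → ∈ W
#2 (-1, -1, 0, 1): internal (0.4142, 0.0000); octagon support 0.4142 vs apothem 1.5 → ∈ W
#3 (0, 1, 1, 1): internal (0.0000, 0.4142); octagon support 0.4142 vs apothem 1.5 → ∈ W

1, 2, 3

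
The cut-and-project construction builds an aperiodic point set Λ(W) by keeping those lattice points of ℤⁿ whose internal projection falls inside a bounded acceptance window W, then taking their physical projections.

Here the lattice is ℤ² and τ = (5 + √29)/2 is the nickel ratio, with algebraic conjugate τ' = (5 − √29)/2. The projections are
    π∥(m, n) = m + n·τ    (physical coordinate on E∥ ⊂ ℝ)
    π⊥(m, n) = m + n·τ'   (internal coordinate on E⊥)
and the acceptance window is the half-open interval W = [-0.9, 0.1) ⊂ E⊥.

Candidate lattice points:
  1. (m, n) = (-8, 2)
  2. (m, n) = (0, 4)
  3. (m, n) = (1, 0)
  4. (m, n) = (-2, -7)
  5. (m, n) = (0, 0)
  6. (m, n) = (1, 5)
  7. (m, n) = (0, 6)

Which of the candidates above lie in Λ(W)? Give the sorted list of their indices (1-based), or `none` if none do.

Numerically τ ≈ 5.192582 and τ' = −1/τ ≈ -0.192582.
#1 (-8,2): internal coord -8 + (2)·τ' = -8.385165; -8.385165 ∉ [-0.9, 0.1) → out
#2 (0,4): internal coord 0 + (4)·τ' = -0.770330; -0.770330 ∈ [-0.9, 0.1) → IN Λ
#3 (1,0): internal coord 1 + (0)·τ' = +1.000000; +1.000000 ∉ [-0.9, 0.1) → out
#4 (-2,-7): internal coord -2 + (-7)·τ' = -0.651923; -0.651923 ∈ [-0.9, 0.1) → IN Λ
#5 (0,0): internal coord 0 + (0)·τ' = +0.000000; +0.000000 ∈ [-0.9, 0.1) → IN Λ
#6 (1,5): internal coord 1 + (5)·τ' = +0.037088; +0.037088 ∈ [-0.9, 0.1) → IN Λ
#7 (0,6): internal coord 0 + (6)·τ' = -1.155494; -1.155494 ∉ [-0.9, 0.1) → out

2, 4, 5, 6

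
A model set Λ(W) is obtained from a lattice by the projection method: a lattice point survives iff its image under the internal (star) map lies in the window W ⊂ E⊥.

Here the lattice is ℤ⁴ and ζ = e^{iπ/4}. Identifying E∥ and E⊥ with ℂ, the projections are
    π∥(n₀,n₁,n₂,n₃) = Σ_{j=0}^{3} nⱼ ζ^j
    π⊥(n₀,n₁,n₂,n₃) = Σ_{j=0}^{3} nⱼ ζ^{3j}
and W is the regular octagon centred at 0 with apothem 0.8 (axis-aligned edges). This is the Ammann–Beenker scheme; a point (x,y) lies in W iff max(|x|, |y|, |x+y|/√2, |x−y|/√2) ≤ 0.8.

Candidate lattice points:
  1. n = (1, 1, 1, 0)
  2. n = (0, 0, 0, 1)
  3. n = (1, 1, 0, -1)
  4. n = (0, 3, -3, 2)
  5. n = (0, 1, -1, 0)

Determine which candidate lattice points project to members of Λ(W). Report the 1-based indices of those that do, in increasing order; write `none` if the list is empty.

1, 3

With ζ = e^{iπ/4} the internal vectors are ζ^0,ζ^3,ζ^6,ζ^9.
candidate 1: n = (1, 1, 1, 0) → π⊥ ≈ (+0.29289, -0.29289); max(|x|,|y|,|x±y|/√2) = 0.41421 ≤ 0.8 ⇒ ∈ W
candidate 2: n = (0, 0, 0, 1) → π⊥ ≈ (+0.70711, +0.70711); max(|x|,|y|,|x±y|/√2) = 1.00000 > 0.8 ⇒ ∉ W
candidate 3: n = (1, 1, 0, -1) → π⊥ ≈ (-0.41421, +0.00000); max(|x|,|y|,|x±y|/√2) = 0.41421 ≤ 0.8 ⇒ ∈ W
candidate 4: n = (0, 3, -3, 2) → π⊥ ≈ (-0.70711, +6.53553); max(|x|,|y|,|x±y|/√2) = 6.53553 > 0.8 ⇒ ∉ W
candidate 5: n = (0, 1, -1, 0) → π⊥ ≈ (-0.70711, +1.70711); max(|x|,|y|,|x±y|/√2) = 1.70711 > 0.8 ⇒ ∉ W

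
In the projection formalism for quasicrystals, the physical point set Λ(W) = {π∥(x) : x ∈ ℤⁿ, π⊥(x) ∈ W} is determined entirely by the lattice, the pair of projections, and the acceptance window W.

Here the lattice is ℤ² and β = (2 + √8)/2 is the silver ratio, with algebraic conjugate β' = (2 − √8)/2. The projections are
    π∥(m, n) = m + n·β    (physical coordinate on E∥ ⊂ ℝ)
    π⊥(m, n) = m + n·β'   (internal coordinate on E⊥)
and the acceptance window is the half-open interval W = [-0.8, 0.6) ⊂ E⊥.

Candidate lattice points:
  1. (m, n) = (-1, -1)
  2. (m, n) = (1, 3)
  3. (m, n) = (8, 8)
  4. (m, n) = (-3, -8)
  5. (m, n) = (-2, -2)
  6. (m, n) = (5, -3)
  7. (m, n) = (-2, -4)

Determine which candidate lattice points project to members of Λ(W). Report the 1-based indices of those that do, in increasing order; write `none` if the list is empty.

1, 2, 4, 7

Compute β' = (2−√8)/2 = -0.4142, so π⊥(m,n) = m -0.4142·n.
candidate 1: (m,n)=(-1,-1) → π∥ = -1-1·β ≈ -3.4142, π⊥ = -1-1·β' ≈ -0.5858 ∈ [-0.8, 0.6) ⇒ IN Λ
candidate 2: (m,n)=(1,3) → π∥ = 1+3·β ≈ 8.2426, π⊥ = 1+3·β' ≈ -0.2426 ∈ [-0.8, 0.6) ⇒ IN Λ
candidate 3: (m,n)=(8,8) → π∥ = 8+8·β ≈ 27.3137, π⊥ = 8+8·β' ≈ 4.6863 ∉ [-0.8, 0.6) ⇒ out
candidate 4: (m,n)=(-3,-8) → π∥ = -3-8·β ≈ -22.3137, π⊥ = -3-8·β' ≈ 0.3137 ∈ [-0.8, 0.6) ⇒ IN Λ
candidate 5: (m,n)=(-2,-2) → π∥ = -2-2·β ≈ -6.8284, π⊥ = -2-2·β' ≈ -1.1716 ∉ [-0.8, 0.6) ⇒ out
candidate 6: (m,n)=(5,-3) → π∥ = 5-3·β ≈ -2.2426, π⊥ = 5-3·β' ≈ 6.2426 ∉ [-0.8, 0.6) ⇒ out
candidate 7: (m,n)=(-2,-4) → π∥ = -2-4·β ≈ -11.6569, π⊥ = -2-4·β' ≈ -0.3431 ∈ [-0.8, 0.6) ⇒ IN Λ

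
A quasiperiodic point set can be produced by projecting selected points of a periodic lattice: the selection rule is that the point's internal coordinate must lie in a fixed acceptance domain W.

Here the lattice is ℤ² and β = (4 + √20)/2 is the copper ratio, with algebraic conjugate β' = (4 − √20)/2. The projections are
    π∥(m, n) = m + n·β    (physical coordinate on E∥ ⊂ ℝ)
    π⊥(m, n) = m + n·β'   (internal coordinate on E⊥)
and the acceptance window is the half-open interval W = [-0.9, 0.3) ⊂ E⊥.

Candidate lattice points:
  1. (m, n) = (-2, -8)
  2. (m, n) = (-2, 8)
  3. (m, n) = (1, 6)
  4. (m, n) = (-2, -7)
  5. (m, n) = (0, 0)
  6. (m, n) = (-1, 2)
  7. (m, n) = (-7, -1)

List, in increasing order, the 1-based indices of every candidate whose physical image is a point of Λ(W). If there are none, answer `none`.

β' = (4−√20)/2 ≈ -0.23607.
candidate 1: (m,n)=(-2,-8) → π∥ = -2-8·β ≈ -35.88854, π⊥ = -2-8·β' ≈ -0.11146 ∈ [-0.9, 0.3) ⇒ IN Λ
candidate 2: (m,n)=(-2,8) → π∥ = -2+8·β ≈ 31.88854, π⊥ = -2+8·β' ≈ -3.88854 ∉ [-0.9, 0.3) ⇒ out
candidate 3: (m,n)=(1,6) → π∥ = 1+6·β ≈ 26.41641, π⊥ = 1+6·β' ≈ -0.41641 ∈ [-0.9, 0.3) ⇒ IN Λ
candidate 4: (m,n)=(-2,-7) → π∥ = -2-7·β ≈ -31.65248, π⊥ = -2-7·β' ≈ -0.34752 ∈ [-0.9, 0.3) ⇒ IN Λ
candidate 5: (m,n)=(0,0) → π∥ = 0+0·β ≈ 0.00000, π⊥ = 0+0·β' ≈ 0.00000 ∈ [-0.9, 0.3) ⇒ IN Λ
candidate 6: (m,n)=(-1,2) → π∥ = -1+2·β ≈ 7.47214, π⊥ = -1+2·β' ≈ -1.47214 ∉ [-0.9, 0.3) ⇒ out
candidate 7: (m,n)=(-7,-1) → π∥ = -7-1·β ≈ -11.23607, π⊥ = -7-1·β' ≈ -6.76393 ∉ [-0.9, 0.3) ⇒ out

1, 3, 4, 5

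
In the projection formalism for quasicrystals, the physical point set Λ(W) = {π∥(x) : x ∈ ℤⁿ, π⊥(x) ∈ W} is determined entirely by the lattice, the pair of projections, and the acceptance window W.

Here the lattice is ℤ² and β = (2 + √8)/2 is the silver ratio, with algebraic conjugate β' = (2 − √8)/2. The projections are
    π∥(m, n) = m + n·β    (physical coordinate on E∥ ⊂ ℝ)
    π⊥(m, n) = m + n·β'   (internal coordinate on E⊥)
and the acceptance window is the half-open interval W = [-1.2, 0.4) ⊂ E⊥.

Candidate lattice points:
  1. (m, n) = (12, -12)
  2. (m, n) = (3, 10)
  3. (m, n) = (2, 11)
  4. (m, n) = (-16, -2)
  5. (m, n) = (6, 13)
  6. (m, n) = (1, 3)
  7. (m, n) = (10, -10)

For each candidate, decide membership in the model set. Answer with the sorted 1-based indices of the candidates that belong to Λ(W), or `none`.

Compute β' = (2−√8)/2 = -0.41421, so π⊥(m,n) = m -0.41421·n.
candidate 1: (m,n)=(12,-12) → π∥ = 12-12·β ≈ -16.97056, π⊥ = 12-12·β' ≈ 16.97056 ∉ [-1.2, 0.4) ⇒ out
candidate 2: (m,n)=(3,10) → π∥ = 3+10·β ≈ 27.14214, π⊥ = 3+10·β' ≈ -1.14214 ∈ [-1.2, 0.4) ⇒ IN Λ
candidate 3: (m,n)=(2,11) → π∥ = 2+11·β ≈ 28.55635, π⊥ = 2+11·β' ≈ -2.55635 ∉ [-1.2, 0.4) ⇒ out
candidate 4: (m,n)=(-16,-2) → π∥ = -16-2·β ≈ -20.82843, π⊥ = -16-2·β' ≈ -15.17157 ∉ [-1.2, 0.4) ⇒ out
candidate 5: (m,n)=(6,13) → π∥ = 6+13·β ≈ 37.38478, π⊥ = 6+13·β' ≈ 0.61522 ∉ [-1.2, 0.4) ⇒ out
candidate 6: (m,n)=(1,3) → π∥ = 1+3·β ≈ 8.24264, π⊥ = 1+3·β' ≈ -0.24264 ∈ [-1.2, 0.4) ⇒ IN Λ
candidate 7: (m,n)=(10,-10) → π∥ = 10-10·β ≈ -14.14214, π⊥ = 10-10·β' ≈ 14.14214 ∉ [-1.2, 0.4) ⇒ out

2, 6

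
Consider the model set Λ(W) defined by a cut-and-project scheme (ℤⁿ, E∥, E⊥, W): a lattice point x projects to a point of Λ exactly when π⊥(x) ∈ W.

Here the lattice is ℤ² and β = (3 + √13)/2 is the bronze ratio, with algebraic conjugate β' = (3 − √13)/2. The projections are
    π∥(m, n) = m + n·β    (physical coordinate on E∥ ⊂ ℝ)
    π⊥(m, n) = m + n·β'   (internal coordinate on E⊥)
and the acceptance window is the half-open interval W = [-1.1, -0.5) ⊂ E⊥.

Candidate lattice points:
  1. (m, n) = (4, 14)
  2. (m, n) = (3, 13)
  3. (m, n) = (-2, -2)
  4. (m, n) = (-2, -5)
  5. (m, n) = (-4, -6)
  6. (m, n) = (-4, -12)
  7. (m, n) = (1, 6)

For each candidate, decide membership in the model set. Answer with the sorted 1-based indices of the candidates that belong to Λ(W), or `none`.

2, 7

β' = (3−√13)/2 ≈ -0.302776.
candidate 1: (m,n)=(4,14) → π∥ = 4+14·β ≈ 50.238859, π⊥ = 4+14·β' ≈ -0.238859 ∉ [-1.1, -0.5) ⇒ out
candidate 2: (m,n)=(3,13) → π∥ = 3+13·β ≈ 45.936083, π⊥ = 3+13·β' ≈ -0.936083 ∈ [-1.1, -0.5) ⇒ IN Λ
candidate 3: (m,n)=(-2,-2) → π∥ = -2-2·β ≈ -8.605551, π⊥ = -2-2·β' ≈ -1.394449 ∉ [-1.1, -0.5) ⇒ out
candidate 4: (m,n)=(-2,-5) → π∥ = -2-5·β ≈ -18.513878, π⊥ = -2-5·β' ≈ -0.486122 ∉ [-1.1, -0.5) ⇒ out
candidate 5: (m,n)=(-4,-6) → π∥ = -4-6·β ≈ -23.816654, π⊥ = -4-6·β' ≈ -2.183346 ∉ [-1.1, -0.5) ⇒ out
candidate 6: (m,n)=(-4,-12) → π∥ = -4-12·β ≈ -43.633308, π⊥ = -4-12·β' ≈ -0.366692 ∉ [-1.1, -0.5) ⇒ out
candidate 7: (m,n)=(1,6) → π∥ = 1+6·β ≈ 20.816654, π⊥ = 1+6·β' ≈ -0.816654 ∈ [-1.1, -0.5) ⇒ IN Λ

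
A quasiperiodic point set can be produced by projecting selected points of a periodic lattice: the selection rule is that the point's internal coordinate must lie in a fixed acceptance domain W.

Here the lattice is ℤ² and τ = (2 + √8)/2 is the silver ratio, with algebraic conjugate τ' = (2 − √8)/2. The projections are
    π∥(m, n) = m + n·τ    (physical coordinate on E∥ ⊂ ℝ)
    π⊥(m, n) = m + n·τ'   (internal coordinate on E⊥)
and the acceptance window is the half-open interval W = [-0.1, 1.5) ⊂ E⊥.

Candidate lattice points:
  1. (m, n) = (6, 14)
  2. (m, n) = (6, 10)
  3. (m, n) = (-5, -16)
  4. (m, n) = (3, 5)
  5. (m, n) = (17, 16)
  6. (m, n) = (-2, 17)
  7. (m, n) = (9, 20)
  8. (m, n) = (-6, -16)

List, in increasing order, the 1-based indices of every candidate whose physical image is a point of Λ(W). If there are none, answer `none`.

Numerically τ ≈ 2.4142 and τ' = −1/τ ≈ -0.4142.
#1 (6,14): internal coord 6 + (14)·τ' = +0.2010; +0.2010 ∈ [-0.1, 1.5) → IN Λ
#2 (6,10): internal coord 6 + (10)·τ' = +1.8579; +1.8579 ∉ [-0.1, 1.5) → out
#3 (-5,-16): internal coord -5 + (-16)·τ' = +1.6274; +1.6274 ∉ [-0.1, 1.5) → out
#4 (3,5): internal coord 3 + (5)·τ' = +0.9289; +0.9289 ∈ [-0.1, 1.5) → IN Λ
#5 (17,16): internal coord 17 + (16)·τ' = +10.3726; +10.3726 ∉ [-0.1, 1.5) → out
#6 (-2,17): internal coord -2 + (17)·τ' = -9.0416; -9.0416 ∉ [-0.1, 1.5) → out
#7 (9,20): internal coord 9 + (20)·τ' = +0.7157; +0.7157 ∈ [-0.1, 1.5) → IN Λ
#8 (-6,-16): internal coord -6 + (-16)·τ' = +0.6274; +0.6274 ∈ [-0.1, 1.5) → IN Λ

1, 4, 7, 8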